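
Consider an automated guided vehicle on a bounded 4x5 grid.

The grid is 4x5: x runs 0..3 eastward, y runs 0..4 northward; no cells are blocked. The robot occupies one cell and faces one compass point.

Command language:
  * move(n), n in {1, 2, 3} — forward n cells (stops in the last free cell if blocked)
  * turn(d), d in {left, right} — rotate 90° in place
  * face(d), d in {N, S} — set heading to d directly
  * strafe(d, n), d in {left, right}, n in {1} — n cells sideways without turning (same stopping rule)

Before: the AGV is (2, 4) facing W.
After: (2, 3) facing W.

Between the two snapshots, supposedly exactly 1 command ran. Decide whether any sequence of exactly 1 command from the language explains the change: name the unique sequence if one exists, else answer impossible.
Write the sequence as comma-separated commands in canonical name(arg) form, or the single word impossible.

strafe(left, 1)

key: heading stays W — the single command does not turn
t0: (2, 4) facing W
1. strafe(left, 1) → (2, 3) facing W
all 9 alternatives checked — unique.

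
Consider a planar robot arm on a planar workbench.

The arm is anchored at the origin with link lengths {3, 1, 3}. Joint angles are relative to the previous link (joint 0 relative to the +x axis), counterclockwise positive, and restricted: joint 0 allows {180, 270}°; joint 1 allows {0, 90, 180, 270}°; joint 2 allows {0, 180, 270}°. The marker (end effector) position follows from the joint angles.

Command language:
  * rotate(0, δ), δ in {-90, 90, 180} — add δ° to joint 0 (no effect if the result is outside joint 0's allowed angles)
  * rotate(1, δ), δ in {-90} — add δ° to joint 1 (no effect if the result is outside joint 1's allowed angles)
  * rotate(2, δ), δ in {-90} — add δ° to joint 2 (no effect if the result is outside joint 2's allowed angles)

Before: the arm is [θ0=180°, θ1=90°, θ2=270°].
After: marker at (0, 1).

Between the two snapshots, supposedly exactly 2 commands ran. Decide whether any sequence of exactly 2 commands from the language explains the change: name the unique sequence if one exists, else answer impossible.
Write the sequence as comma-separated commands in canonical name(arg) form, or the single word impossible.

start: [θ0=180°, θ1=90°, θ2=270°]
t=1 rotate(1, -90) ⇒ [θ0=180°, θ1=0°, θ2=270°]
t=2 rotate(1, -90) ⇒ [θ0=180°, θ1=270°, θ2=270°]
no rival 2-sequence matches.

rotate(1, -90), rotate(1, -90)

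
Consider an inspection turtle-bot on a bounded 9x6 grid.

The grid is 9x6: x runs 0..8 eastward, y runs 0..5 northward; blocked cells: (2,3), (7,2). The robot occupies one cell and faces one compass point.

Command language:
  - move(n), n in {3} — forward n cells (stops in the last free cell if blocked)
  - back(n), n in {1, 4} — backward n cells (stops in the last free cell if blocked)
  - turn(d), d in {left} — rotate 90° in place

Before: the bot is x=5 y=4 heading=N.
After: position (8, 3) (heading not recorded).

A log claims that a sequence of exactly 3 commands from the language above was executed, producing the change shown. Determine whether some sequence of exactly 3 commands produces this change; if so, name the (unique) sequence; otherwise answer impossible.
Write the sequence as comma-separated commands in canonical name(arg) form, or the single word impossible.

back(1), turn(left), back(4)

key: running back(4) before back(1) would end elsewhere — order is forced
begin: x=5 y=4 heading=N
t=1 back(1) ⇒ x=5 y=3 heading=N
t=2 turn(left) ⇒ x=5 y=3 heading=W
t=3 back(4) ⇒ x=8 y=3 heading=W
no other 3-command option fits: unique.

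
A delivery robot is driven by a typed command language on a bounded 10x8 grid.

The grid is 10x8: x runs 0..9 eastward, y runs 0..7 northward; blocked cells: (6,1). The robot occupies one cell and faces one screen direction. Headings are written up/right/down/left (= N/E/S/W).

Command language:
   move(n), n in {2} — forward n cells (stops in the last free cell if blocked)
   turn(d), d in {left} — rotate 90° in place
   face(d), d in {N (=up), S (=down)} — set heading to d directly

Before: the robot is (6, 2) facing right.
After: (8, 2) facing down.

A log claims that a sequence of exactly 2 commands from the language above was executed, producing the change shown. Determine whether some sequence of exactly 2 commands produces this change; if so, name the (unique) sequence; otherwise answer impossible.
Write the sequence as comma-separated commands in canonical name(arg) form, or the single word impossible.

move(2), face(S)

key: order matters: swapping move(2) and face(S) lands elsewhere
t0: (6, 2) facing right
step 1 (move(2)): (8, 2) facing right
step 2 (face(S)): (8, 2) facing down
all 16 alternatives checked — unique.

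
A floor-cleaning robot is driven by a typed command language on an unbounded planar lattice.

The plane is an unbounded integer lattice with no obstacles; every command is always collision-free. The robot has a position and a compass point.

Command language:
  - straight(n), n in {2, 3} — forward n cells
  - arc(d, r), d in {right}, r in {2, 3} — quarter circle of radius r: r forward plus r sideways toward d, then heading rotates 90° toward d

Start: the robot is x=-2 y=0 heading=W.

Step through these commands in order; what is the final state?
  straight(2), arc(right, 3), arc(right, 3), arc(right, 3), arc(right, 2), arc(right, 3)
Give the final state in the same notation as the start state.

initial: x=-2 y=0 heading=W
t=1 straight(2) ⇒ x=-4 y=0 heading=W
t=2 arc(right, 3) ⇒ x=-7 y=3 heading=N
t=3 arc(right, 3) ⇒ x=-4 y=6 heading=E
t=4 arc(right, 3) ⇒ x=-1 y=3 heading=S
t=5 arc(right, 2) ⇒ x=-3 y=1 heading=W
t=6 arc(right, 3) ⇒ x=-6 y=4 heading=N

x=-6 y=4 heading=N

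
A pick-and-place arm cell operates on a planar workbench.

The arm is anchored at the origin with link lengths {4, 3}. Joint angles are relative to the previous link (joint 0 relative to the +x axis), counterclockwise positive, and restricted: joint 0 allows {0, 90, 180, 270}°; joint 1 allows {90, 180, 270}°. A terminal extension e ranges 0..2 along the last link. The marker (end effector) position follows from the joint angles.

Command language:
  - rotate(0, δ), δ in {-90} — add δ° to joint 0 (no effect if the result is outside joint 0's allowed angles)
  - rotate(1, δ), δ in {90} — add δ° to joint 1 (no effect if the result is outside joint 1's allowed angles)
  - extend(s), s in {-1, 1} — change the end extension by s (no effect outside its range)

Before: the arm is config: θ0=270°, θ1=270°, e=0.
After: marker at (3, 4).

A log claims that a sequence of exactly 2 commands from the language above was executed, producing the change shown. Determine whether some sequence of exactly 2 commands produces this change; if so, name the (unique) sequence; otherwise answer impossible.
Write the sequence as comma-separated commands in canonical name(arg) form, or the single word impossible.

t0: config: θ0=270°, θ1=270°, e=0
1. rotate(0, -90) → config: θ0=180°, θ1=270°, e=0
2. rotate(0, -90) → config: θ0=90°, θ1=270°, e=0
uniquely the one of 16 2-step routes that fits.

rotate(0, -90), rotate(0, -90)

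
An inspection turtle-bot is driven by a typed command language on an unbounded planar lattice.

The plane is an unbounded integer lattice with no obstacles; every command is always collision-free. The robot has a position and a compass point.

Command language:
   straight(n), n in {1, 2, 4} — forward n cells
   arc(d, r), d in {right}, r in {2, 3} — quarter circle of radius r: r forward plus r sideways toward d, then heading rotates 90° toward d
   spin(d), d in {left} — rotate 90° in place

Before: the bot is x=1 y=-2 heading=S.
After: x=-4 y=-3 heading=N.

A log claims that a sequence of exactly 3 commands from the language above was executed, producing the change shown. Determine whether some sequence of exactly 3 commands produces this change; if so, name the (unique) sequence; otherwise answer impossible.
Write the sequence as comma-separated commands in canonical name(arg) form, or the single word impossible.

key: cell and facing (now N) both changed — the 3 commands mix motion and turning
from: x=1 y=-2 heading=S
1. straight(2) → x=1 y=-4 heading=S
2. arc(right, 2) → x=-1 y=-6 heading=W
3. arc(right, 3) → x=-4 y=-3 heading=N
uniquely the one of 216 3-step routes that fits.

straight(2), arc(right, 2), arc(right, 3)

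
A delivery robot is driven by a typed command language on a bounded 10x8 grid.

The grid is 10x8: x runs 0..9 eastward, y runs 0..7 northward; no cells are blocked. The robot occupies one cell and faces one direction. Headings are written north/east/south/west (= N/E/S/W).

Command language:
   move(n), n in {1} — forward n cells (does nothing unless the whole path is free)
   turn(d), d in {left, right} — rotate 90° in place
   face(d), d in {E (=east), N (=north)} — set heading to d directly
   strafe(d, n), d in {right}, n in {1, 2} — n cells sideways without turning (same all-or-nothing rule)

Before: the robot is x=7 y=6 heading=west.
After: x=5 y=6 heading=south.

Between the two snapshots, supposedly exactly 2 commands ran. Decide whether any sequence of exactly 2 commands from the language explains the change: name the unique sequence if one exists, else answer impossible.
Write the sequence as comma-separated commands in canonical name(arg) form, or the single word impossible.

key: running strafe(right, 2) before turn(left) would end elsewhere — order is forced
start: x=7 y=6 heading=west
step 1 (turn(left)): x=7 y=6 heading=south
step 2 (strafe(right, 2)): x=5 y=6 heading=south
all 49 alternatives checked — unique.

turn(left), strafe(right, 2)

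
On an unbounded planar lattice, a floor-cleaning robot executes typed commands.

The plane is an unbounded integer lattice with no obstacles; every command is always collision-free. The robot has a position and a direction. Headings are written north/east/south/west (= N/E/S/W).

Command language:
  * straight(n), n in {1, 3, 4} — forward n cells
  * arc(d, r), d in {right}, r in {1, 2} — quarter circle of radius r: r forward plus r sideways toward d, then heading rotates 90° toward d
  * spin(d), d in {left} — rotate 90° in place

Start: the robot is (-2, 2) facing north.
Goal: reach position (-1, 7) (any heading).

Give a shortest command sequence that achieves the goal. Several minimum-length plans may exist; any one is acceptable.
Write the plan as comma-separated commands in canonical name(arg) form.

start: (-2, 2) facing north
t=1 straight(4) ⇒ (-2, 6) facing north
t=2 arc(right, 1) ⇒ (-1, 7) facing east
shorter routes all fall short; 2 is best.

straight(4), arc(right, 1)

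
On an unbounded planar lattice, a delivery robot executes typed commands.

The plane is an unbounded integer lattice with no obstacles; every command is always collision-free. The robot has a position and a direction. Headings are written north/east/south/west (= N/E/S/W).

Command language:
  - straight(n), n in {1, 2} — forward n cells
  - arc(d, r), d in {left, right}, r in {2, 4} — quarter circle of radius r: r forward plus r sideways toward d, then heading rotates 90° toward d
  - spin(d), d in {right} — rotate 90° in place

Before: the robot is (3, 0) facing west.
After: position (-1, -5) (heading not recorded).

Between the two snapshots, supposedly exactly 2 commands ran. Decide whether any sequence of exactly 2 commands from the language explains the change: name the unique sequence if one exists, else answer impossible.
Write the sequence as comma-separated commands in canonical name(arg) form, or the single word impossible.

arc(left, 4), straight(1)

key: order matters: swapping arc(left, 4) and straight(1) lands elsewhere
t0: (3, 0) facing west
t=1 arc(left, 4) ⇒ (-1, -4) facing south
t=2 straight(1) ⇒ (-1, -5) facing south
no rival 2-sequence matches.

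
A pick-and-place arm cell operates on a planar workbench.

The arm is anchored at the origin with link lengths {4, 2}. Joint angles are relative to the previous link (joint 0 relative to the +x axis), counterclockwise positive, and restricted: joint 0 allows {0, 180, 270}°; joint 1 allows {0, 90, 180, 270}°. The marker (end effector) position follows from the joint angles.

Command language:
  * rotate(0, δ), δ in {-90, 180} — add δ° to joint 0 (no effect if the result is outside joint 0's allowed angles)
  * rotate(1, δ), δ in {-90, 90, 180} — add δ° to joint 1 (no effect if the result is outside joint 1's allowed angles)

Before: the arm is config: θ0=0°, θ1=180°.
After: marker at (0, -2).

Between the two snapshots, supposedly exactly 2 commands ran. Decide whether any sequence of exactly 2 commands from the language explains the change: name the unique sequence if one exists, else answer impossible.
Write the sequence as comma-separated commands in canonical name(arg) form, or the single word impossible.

key: order matters: swapping rotate(0, -90) and rotate(0, 180) lands elsewhere
t0: config: θ0=0°, θ1=180°
[1] after rotate(0, -90): config: θ0=270°, θ1=180°
[2] after rotate(0, 180): config: θ0=270°, θ1=180°
no rival 2-sequence matches.

rotate(0, -90), rotate(0, 180)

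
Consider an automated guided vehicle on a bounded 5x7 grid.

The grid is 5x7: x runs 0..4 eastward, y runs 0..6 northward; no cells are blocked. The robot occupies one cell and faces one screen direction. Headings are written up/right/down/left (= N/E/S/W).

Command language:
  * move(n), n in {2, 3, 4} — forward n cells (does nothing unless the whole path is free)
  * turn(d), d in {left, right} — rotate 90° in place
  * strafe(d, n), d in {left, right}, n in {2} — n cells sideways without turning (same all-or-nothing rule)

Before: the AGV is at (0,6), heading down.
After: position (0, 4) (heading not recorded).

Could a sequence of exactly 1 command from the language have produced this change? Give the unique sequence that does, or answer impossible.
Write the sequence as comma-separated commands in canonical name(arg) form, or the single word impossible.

t0: at (0,6), heading down
step 1 (move(2)): at (0,4), heading down
no other 1-command option fits: unique.

move(2)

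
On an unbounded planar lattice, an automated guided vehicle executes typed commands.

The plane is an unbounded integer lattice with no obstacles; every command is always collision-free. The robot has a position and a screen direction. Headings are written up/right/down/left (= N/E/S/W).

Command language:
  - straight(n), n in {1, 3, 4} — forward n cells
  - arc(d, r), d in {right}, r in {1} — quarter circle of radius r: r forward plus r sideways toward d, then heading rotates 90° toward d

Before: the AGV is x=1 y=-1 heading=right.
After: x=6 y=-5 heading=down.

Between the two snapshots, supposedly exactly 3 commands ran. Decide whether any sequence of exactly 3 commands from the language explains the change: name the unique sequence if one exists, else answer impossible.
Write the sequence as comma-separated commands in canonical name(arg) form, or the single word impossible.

key: position moved to (6,-5) AND the heading swung to S — translation plus rotation needed
initial: x=1 y=-1 heading=right
[1] after straight(4): x=5 y=-1 heading=right
[2] after arc(right, 1): x=6 y=-2 heading=down
[3] after straight(3): x=6 y=-5 heading=down
all 64 alternatives checked — unique.

straight(4), arc(right, 1), straight(3)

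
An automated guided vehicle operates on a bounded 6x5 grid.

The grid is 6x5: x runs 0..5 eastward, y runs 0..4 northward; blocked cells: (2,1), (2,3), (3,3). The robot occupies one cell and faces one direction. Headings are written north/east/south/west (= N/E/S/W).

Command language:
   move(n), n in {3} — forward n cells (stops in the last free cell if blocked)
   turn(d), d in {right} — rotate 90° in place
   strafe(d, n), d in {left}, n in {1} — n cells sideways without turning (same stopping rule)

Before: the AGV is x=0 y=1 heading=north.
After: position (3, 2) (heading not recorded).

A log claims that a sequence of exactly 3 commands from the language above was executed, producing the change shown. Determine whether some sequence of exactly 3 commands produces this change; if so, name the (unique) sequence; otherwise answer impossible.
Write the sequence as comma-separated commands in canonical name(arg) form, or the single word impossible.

key: order matters: swapping turn(right) and move(3) lands elsewhere
initial: x=0 y=1 heading=north
t=1 turn(right) ⇒ x=0 y=1 heading=east
t=2 strafe(left, 1) ⇒ x=0 y=2 heading=east
t=3 move(3) ⇒ x=3 y=2 heading=east
uniquely the one of 27 3-step routes that fits.

turn(right), strafe(left, 1), move(3)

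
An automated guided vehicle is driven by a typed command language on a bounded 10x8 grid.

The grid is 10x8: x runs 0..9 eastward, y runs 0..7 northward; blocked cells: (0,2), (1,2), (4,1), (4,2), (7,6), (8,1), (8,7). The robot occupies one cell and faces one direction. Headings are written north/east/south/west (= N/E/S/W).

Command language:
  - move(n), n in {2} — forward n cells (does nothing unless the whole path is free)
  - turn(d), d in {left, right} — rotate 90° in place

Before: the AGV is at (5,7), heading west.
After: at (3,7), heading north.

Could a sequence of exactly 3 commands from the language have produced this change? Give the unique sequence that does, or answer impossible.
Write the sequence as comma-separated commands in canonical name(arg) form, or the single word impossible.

move(2), turn(right), move(2)

key: the second move(2) would leave the grid, so it does nothing
begin: at (5,7), heading west
step 1 (move(2)): at (3,7), heading west
step 2 (turn(right)): at (3,7), heading north
step 3 (move(2)): at (3,7), heading north
all 27 alternatives checked — unique.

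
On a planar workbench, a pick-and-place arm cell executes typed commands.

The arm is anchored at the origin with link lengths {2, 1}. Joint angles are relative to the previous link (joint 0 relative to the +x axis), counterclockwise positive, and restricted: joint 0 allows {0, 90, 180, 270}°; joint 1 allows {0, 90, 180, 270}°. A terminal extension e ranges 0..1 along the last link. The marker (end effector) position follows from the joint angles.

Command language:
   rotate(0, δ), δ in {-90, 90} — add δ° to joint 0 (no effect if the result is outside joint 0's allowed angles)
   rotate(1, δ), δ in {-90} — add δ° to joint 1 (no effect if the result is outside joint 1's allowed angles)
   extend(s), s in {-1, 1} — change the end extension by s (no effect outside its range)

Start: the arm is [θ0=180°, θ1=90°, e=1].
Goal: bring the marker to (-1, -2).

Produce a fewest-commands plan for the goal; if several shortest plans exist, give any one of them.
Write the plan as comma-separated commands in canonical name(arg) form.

extend(-1), rotate(0, 90), rotate(1, -90), rotate(1, -90)

start: [θ0=180°, θ1=90°, e=1]
step 1 (extend(-1)): [θ0=180°, θ1=90°, e=0]
step 2 (rotate(0, 90)): [θ0=270°, θ1=90°, e=0]
step 3 (rotate(1, -90)): [θ0=270°, θ1=0°, e=0]
step 4 (rotate(1, -90)): [θ0=270°, θ1=270°, e=0]
minimal: 4 command(s), checked below 4.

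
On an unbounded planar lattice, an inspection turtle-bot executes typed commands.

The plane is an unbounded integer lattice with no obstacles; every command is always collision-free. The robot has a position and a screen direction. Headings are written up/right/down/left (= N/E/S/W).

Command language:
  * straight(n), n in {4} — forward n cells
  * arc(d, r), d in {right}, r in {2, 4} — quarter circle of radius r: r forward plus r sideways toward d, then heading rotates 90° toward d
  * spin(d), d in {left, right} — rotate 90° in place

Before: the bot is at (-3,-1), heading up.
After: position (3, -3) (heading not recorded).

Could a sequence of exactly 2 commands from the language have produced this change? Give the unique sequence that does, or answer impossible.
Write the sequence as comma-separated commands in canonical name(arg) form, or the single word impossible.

key: running arc(right, 4) before arc(right, 2) would end elsewhere — order is forced
from: at (-3,-1), heading up
step 1 (arc(right, 2)): at (-1,1), heading right
step 2 (arc(right, 4)): at (3,-3), heading down
no rival 2-sequence matches.

arc(right, 2), arc(right, 4)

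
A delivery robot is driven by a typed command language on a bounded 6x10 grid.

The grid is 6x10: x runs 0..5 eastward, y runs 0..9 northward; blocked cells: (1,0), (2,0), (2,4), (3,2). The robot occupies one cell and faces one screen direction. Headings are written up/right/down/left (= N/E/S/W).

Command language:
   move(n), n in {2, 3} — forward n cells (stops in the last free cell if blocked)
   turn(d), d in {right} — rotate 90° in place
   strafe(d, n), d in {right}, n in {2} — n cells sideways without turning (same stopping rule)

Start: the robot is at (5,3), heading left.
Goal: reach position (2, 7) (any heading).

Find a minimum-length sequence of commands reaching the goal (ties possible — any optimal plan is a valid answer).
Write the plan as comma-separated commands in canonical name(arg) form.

begin: at (5,3), heading left
step 1 (strafe(right, 2)): at (5,5), heading left
step 2 (move(3)): at (2,5), heading left
step 3 (strafe(right, 2)): at (2,7), heading left
nothing shorter than 3 reaches the goal.

strafe(right, 2), move(3), strafe(right, 2)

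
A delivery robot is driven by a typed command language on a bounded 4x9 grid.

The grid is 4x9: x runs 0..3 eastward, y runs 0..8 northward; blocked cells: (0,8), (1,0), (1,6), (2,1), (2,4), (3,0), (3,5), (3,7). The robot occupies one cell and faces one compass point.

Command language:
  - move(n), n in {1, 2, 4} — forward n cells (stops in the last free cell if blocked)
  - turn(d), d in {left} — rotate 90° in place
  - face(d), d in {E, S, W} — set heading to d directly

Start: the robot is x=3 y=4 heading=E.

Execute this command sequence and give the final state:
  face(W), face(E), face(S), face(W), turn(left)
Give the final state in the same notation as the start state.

begin: x=3 y=4 heading=E
step 1 (face(W)): x=3 y=4 heading=W
step 2 (face(E)): x=3 y=4 heading=E
step 3 (face(S)): x=3 y=4 heading=S
step 4 (face(W)): x=3 y=4 heading=W
step 5 (turn(left)): x=3 y=4 heading=S

x=3 y=4 heading=S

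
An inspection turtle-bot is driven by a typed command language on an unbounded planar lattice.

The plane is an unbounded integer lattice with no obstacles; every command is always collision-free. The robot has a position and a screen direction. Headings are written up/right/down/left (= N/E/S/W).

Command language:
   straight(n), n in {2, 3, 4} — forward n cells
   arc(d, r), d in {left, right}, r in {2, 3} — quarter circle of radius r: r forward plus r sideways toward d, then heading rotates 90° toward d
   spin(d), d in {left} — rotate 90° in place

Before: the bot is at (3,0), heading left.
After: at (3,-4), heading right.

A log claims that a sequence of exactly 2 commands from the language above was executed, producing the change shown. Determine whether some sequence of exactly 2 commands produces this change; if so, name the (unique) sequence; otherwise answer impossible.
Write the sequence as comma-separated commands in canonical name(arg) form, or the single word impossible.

key: position moved to (3,-4) AND the heading swung to E — translation plus rotation needed
start: at (3,0), heading left
t=1 arc(left, 2) ⇒ at (1,-2), heading down
t=2 arc(left, 2) ⇒ at (3,-4), heading right
no rival 2-sequence matches.

arc(left, 2), arc(left, 2)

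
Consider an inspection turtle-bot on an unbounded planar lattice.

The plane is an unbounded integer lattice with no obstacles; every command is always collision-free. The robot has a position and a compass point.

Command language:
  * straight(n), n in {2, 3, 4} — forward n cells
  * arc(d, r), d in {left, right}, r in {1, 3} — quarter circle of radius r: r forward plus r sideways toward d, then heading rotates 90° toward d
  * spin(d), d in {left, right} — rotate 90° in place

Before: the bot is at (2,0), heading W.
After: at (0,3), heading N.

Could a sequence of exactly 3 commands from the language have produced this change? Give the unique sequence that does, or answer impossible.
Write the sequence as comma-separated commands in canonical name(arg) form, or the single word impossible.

straight(2), spin(right), straight(3)

key: running straight(3) before straight(2) would end elsewhere — order is forced
initial: at (2,0), heading W
step 1 (straight(2)): at (0,0), heading W
step 2 (spin(right)): at (0,0), heading N
step 3 (straight(3)): at (0,3), heading N
no rival 3-sequence matches.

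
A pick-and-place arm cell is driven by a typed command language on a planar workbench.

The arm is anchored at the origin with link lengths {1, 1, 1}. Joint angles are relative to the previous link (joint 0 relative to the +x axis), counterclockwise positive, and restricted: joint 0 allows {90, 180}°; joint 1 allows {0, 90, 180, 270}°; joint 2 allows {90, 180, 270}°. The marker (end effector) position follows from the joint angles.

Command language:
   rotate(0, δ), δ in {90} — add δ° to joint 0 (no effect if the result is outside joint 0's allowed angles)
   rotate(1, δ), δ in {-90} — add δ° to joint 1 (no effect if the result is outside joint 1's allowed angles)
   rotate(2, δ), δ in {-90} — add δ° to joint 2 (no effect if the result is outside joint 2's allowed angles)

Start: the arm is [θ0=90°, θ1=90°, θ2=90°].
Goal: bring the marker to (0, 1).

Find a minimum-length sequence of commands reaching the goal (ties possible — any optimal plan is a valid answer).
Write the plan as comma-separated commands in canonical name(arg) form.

initial: [θ0=90°, θ1=90°, θ2=90°]
1. rotate(1, -90) → [θ0=90°, θ1=0°, θ2=90°]
2. rotate(1, -90) → [θ0=90°, θ1=270°, θ2=90°]
3. rotate(1, -90) → [θ0=90°, θ1=180°, θ2=90°]
4. rotate(0, 90) → [θ0=180°, θ1=180°, θ2=90°]
no 3-step plan works, so 4 is optimal.

rotate(1, -90), rotate(1, -90), rotate(1, -90), rotate(0, 90)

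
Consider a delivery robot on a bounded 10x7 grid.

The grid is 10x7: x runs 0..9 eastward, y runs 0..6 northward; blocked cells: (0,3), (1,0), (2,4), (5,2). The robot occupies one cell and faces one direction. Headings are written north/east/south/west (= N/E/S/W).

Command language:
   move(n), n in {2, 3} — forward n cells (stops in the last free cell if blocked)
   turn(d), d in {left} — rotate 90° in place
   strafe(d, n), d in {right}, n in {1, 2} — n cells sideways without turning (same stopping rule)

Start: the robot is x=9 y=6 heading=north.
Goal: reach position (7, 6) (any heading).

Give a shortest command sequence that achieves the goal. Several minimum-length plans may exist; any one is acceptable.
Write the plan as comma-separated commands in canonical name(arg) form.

initial: x=9 y=6 heading=north
[1] after turn(left): x=9 y=6 heading=west
[2] after move(2): x=7 y=6 heading=west
no 1-step plan works, so 2 is optimal.

turn(left), move(2)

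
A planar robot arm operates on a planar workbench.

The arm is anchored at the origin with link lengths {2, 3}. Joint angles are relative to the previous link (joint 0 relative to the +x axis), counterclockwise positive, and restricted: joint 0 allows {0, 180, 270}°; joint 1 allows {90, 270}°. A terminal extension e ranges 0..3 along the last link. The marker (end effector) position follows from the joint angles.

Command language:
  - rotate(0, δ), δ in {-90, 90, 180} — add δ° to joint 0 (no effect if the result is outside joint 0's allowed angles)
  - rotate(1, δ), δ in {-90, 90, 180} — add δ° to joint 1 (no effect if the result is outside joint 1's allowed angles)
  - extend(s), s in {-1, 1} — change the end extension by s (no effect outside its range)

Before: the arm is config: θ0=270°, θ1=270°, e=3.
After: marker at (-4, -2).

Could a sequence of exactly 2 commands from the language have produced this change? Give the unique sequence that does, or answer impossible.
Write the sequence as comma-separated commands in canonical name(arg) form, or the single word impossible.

t0: config: θ0=270°, θ1=270°, e=3
1. extend(-1) → config: θ0=270°, θ1=270°, e=2
2. extend(-1) → config: θ0=270°, θ1=270°, e=1
no rival 2-sequence matches.

extend(-1), extend(-1)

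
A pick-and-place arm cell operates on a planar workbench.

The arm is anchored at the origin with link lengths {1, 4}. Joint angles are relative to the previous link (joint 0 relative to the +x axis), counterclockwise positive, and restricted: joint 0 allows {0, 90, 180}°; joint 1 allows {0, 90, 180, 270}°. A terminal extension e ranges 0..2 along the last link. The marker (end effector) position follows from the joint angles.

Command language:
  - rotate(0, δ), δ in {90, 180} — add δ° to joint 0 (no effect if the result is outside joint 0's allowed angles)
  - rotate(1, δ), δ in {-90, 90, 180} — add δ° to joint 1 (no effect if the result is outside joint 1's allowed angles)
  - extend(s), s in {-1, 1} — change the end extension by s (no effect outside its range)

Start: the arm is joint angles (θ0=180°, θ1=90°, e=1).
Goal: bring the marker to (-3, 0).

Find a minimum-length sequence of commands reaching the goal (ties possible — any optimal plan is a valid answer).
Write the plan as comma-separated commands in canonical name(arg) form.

t0: joint angles (θ0=180°, θ1=90°, e=1)
[1] after extend(-1): joint angles (θ0=180°, θ1=90°, e=0)
[2] after rotate(0, 180): joint angles (θ0=0°, θ1=90°, e=0)
[3] after rotate(1, 90): joint angles (θ0=0°, θ1=180°, e=0)
no 2-step plan works, so 3 is optimal.

extend(-1), rotate(0, 180), rotate(1, 90)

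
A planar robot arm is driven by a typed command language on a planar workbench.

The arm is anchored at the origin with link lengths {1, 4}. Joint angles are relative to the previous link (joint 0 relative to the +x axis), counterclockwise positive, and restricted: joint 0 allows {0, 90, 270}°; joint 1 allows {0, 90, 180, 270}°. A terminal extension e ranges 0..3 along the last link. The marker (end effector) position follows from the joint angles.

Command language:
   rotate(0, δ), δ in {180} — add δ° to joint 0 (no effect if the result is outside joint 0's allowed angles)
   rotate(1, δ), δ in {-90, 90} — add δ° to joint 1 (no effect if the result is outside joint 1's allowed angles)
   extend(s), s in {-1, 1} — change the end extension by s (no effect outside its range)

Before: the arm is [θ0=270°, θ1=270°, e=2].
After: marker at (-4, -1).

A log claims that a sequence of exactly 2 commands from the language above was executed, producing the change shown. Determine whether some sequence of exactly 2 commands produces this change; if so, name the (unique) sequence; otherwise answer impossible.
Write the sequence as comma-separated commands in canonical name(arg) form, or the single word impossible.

initial: [θ0=270°, θ1=270°, e=2]
1. extend(-1) → [θ0=270°, θ1=270°, e=1]
2. extend(-1) → [θ0=270°, θ1=270°, e=0]
all 25 alternatives checked — unique.

extend(-1), extend(-1)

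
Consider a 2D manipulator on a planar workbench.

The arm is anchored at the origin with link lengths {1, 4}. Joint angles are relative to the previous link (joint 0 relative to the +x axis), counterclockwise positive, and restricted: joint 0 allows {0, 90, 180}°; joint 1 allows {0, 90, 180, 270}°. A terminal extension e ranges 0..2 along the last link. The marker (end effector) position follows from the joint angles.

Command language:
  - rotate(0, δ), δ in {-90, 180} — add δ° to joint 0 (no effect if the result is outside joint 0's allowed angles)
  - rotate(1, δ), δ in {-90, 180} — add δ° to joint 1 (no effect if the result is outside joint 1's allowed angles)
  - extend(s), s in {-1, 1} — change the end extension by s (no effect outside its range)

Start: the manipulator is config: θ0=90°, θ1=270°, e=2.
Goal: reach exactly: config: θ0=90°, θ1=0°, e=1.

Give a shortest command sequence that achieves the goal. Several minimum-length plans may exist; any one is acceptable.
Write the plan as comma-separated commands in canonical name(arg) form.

extend(-1), rotate(1, 180), rotate(1, -90)

begin: config: θ0=90°, θ1=270°, e=2
step 1 (extend(-1)): config: θ0=90°, θ1=270°, e=1
step 2 (rotate(1, 180)): config: θ0=90°, θ1=90°, e=1
step 3 (rotate(1, -90)): config: θ0=90°, θ1=0°, e=1
shorter routes all fall short; 3 is best.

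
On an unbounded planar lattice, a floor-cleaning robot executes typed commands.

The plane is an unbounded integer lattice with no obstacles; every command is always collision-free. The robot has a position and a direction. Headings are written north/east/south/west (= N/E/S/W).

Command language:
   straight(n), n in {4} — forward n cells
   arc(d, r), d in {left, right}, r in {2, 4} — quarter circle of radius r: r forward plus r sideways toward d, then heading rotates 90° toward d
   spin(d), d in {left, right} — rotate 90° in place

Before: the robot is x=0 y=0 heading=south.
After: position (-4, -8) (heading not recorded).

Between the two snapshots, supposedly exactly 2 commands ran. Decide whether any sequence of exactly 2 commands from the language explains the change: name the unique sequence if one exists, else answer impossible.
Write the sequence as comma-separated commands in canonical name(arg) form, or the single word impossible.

key: order matters: swapping straight(4) and arc(right, 4) lands elsewhere
initial: x=0 y=0 heading=south
[1] after straight(4): x=0 y=-4 heading=south
[2] after arc(right, 4): x=-4 y=-8 heading=west
uniquely the one of 49 2-step routes that fits.

straight(4), arc(right, 4)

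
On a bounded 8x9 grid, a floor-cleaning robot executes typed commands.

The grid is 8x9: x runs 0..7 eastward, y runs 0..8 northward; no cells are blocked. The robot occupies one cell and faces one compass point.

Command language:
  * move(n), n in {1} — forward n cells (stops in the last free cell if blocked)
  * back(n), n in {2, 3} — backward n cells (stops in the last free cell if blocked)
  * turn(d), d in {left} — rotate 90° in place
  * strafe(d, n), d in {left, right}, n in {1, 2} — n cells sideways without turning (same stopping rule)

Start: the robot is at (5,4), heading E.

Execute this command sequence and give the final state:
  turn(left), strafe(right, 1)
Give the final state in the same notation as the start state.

at (6,4), heading N

from: at (5,4), heading E
step 1 (turn(left)): at (5,4), heading N
step 2 (strafe(right, 1)): at (6,4), heading N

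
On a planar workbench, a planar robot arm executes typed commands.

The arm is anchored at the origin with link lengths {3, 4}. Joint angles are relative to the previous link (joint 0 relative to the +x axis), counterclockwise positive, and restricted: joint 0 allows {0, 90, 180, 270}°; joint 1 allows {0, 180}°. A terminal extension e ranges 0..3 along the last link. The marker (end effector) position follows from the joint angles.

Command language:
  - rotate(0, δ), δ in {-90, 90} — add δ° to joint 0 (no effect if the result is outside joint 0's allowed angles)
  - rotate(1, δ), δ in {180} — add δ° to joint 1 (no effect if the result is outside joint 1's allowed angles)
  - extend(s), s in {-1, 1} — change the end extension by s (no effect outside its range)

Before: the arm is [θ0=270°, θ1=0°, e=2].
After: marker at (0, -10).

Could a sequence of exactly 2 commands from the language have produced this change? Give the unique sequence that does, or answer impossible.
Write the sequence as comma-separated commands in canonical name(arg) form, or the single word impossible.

start: [θ0=270°, θ1=0°, e=2]
[1] after extend(1): [θ0=270°, θ1=0°, e=3]
[2] after extend(1): [θ0=270°, θ1=0°, e=3]
no rival 2-sequence matches.

extend(1), extend(1)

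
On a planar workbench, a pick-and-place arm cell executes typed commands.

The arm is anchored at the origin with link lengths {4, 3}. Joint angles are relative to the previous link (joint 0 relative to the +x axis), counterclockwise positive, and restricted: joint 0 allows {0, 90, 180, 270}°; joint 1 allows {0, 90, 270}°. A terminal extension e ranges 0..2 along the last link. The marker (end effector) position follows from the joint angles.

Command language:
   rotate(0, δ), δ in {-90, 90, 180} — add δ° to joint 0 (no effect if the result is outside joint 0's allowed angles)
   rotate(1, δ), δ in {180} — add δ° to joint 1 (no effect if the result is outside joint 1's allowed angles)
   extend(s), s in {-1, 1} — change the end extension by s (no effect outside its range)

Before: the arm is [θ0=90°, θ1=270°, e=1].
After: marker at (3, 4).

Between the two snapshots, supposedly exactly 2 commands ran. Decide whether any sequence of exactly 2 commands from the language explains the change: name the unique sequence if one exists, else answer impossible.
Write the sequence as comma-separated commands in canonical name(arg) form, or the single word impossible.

extend(-1), extend(-1)

initial: [θ0=90°, θ1=270°, e=1]
t=1 extend(-1) ⇒ [θ0=90°, θ1=270°, e=0]
t=2 extend(-1) ⇒ [θ0=90°, θ1=270°, e=0]
no rival 2-sequence matches.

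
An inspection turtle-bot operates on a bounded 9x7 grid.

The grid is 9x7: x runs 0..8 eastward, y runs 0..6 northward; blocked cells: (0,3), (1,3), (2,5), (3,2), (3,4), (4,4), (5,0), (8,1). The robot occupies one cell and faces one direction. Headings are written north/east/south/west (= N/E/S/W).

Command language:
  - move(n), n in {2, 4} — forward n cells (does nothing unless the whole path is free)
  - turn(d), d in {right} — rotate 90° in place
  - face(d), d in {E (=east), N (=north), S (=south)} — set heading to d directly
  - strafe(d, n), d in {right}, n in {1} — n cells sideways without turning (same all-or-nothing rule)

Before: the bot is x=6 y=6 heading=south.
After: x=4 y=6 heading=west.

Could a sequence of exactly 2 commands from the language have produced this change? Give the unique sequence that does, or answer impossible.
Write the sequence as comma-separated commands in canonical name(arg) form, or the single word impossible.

key: order matters: swapping turn(right) and move(2) lands elsewhere
start: x=6 y=6 heading=south
[1] after turn(right): x=6 y=6 heading=west
[2] after move(2): x=4 y=6 heading=west
all 49 alternatives checked — unique.

turn(right), move(2)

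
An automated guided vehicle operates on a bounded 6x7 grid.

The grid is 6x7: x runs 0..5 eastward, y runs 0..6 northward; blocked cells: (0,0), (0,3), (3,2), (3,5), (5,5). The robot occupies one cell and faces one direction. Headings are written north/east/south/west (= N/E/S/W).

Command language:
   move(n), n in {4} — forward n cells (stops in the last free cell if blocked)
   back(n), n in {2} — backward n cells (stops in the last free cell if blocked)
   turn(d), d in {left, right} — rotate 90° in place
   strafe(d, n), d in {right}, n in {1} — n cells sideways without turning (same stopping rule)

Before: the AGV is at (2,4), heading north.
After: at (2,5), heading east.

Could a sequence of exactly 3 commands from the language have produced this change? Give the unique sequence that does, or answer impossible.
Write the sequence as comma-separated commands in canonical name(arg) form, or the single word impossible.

move(4), turn(right), strafe(right, 1)

key: order matters: swapping move(4) and strafe(right, 1) lands elsewhere
start: at (2,4), heading north
step 1 (move(4)): at (2,6), heading north
step 2 (turn(right)): at (2,6), heading east
step 3 (strafe(right, 1)): at (2,5), heading east
no other 3-command option fits: unique.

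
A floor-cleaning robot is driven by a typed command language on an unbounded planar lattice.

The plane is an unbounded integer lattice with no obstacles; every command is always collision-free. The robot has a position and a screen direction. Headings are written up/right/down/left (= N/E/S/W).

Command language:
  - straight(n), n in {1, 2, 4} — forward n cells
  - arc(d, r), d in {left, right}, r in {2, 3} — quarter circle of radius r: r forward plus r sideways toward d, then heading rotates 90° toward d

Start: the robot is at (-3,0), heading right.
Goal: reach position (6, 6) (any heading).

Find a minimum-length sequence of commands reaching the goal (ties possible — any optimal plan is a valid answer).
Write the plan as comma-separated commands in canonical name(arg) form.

begin: at (-3,0), heading right
[1] after arc(left, 3): at (0,3), heading up
[2] after arc(right, 3): at (3,6), heading right
[3] after straight(1): at (4,6), heading right
[4] after straight(2): at (6,6), heading right
nothing shorter than 4 reaches the goal.

arc(left, 3), arc(right, 3), straight(1), straight(2)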